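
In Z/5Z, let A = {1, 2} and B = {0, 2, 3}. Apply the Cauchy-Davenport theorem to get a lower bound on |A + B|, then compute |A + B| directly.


Cauchy-Davenport: |A + B| ≥ min(p, |A| + |B| - 1) for A, B nonempty in Z/pZ.
|A| = 2, |B| = 3, p = 5.
CD lower bound = min(5, 2 + 3 - 1) = min(5, 4) = 4.
Compute A + B mod 5 directly:
a = 1: 1+0=1, 1+2=3, 1+3=4
a = 2: 2+0=2, 2+2=4, 2+3=0
A + B = {0, 1, 2, 3, 4}, so |A + B| = 5.
Verify: 5 ≥ 4? Yes ✓.

CD lower bound = 4, actual |A + B| = 5.


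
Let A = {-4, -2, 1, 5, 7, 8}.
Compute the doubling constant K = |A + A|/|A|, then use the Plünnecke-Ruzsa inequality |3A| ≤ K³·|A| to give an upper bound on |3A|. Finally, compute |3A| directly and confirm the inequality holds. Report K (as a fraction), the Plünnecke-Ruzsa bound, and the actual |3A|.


|A| = 6.
Step 1: Compute A + A by enumerating all 36 pairs.
A + A = {-8, -6, -4, -3, -1, 1, 2, 3, 4, 5, 6, 8, 9, 10, 12, 13, 14, 15, 16}, so |A + A| = 19.
Step 2: Doubling constant K = |A + A|/|A| = 19/6 = 19/6 ≈ 3.1667.
Step 3: Plünnecke-Ruzsa gives |3A| ≤ K³·|A| = (3.1667)³ · 6 ≈ 190.5278.
Step 4: Compute 3A = A + A + A directly by enumerating all triples (a,b,c) ∈ A³; |3A| = 34.
Step 5: Check 34 ≤ 190.5278? Yes ✓.

K = 19/6, Plünnecke-Ruzsa bound K³|A| ≈ 190.5278, |3A| = 34, inequality holds.


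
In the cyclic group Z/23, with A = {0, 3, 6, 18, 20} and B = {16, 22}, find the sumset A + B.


Work in Z/23Z: reduce every sum a + b modulo 23.
Enumerate all 10 pairs:
a = 0: 0+16=16, 0+22=22
a = 3: 3+16=19, 3+22=2
a = 6: 6+16=22, 6+22=5
a = 18: 18+16=11, 18+22=17
a = 20: 20+16=13, 20+22=19
Distinct residues collected: {2, 5, 11, 13, 16, 17, 19, 22}
|A + B| = 8 (out of 23 total residues).

A + B = {2, 5, 11, 13, 16, 17, 19, 22}


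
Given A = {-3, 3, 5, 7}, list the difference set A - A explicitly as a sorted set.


A - A = {a - a' : a, a' ∈ A}.
Compute a - a' for each ordered pair (a, a'):
a = -3: -3--3=0, -3-3=-6, -3-5=-8, -3-7=-10
a = 3: 3--3=6, 3-3=0, 3-5=-2, 3-7=-4
a = 5: 5--3=8, 5-3=2, 5-5=0, 5-7=-2
a = 7: 7--3=10, 7-3=4, 7-5=2, 7-7=0
Collecting distinct values (and noting 0 appears from a-a):
A - A = {-10, -8, -6, -4, -2, 0, 2, 4, 6, 8, 10}
|A - A| = 11

A - A = {-10, -8, -6, -4, -2, 0, 2, 4, 6, 8, 10}


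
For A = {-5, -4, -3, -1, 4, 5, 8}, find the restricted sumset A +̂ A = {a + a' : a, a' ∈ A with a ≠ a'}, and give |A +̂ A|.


Restricted sumset: A +̂ A = {a + a' : a ∈ A, a' ∈ A, a ≠ a'}.
Equivalently, take A + A and drop any sum 2a that is achievable ONLY as a + a for a ∈ A (i.e. sums representable only with equal summands).
Enumerate pairs (a, a') with a < a' (symmetric, so each unordered pair gives one sum; this covers all a ≠ a'):
  -5 + -4 = -9
  -5 + -3 = -8
  -5 + -1 = -6
  -5 + 4 = -1
  -5 + 5 = 0
  -5 + 8 = 3
  -4 + -3 = -7
  -4 + -1 = -5
  -4 + 4 = 0
  -4 + 5 = 1
  -4 + 8 = 4
  -3 + -1 = -4
  -3 + 4 = 1
  -3 + 5 = 2
  -3 + 8 = 5
  -1 + 4 = 3
  -1 + 5 = 4
  -1 + 8 = 7
  4 + 5 = 9
  4 + 8 = 12
  5 + 8 = 13
Collected distinct sums: {-9, -8, -7, -6, -5, -4, -1, 0, 1, 2, 3, 4, 5, 7, 9, 12, 13}
|A +̂ A| = 17
(Reference bound: |A +̂ A| ≥ 2|A| - 3 for |A| ≥ 2, with |A| = 7 giving ≥ 11.)

|A +̂ A| = 17


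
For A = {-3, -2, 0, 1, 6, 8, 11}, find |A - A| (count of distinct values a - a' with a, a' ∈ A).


A - A = {a - a' : a, a' ∈ A}; |A| = 7.
Bounds: 2|A|-1 ≤ |A - A| ≤ |A|² - |A| + 1, i.e. 13 ≤ |A - A| ≤ 43.
Note: 0 ∈ A - A always (from a - a). The set is symmetric: if d ∈ A - A then -d ∈ A - A.
Enumerate nonzero differences d = a - a' with a > a' (then include -d):
Positive differences: {1, 2, 3, 4, 5, 6, 7, 8, 9, 10, 11, 13, 14}
Full difference set: {0} ∪ (positive diffs) ∪ (negative diffs).
|A - A| = 1 + 2·13 = 27 (matches direct enumeration: 27).

|A - A| = 27


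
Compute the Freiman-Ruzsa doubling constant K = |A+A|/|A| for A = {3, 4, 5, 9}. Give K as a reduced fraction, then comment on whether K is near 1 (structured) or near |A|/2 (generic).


|A| = 4.
Compute A + A by enumerating all 16 pairs.
A + A = {6, 7, 8, 9, 10, 12, 13, 14, 18}, so |A + A| = 9.
K = |A + A| / |A| = 9/4 (already in lowest terms) ≈ 2.2500.
Reference: AP of size 4 gives K = 7/4 ≈ 1.7500; a fully generic set of size 4 gives K ≈ 2.5000.

|A| = 4, |A + A| = 9, K = 9/4.


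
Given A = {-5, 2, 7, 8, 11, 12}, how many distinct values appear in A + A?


A + A = {a + a' : a, a' ∈ A}; |A| = 6.
General bounds: 2|A| - 1 ≤ |A + A| ≤ |A|(|A|+1)/2, i.e. 11 ≤ |A + A| ≤ 21.
Lower bound 2|A|-1 is attained iff A is an arithmetic progression.
Enumerate sums a + a' for a ≤ a' (symmetric, so this suffices):
a = -5: -5+-5=-10, -5+2=-3, -5+7=2, -5+8=3, -5+11=6, -5+12=7
a = 2: 2+2=4, 2+7=9, 2+8=10, 2+11=13, 2+12=14
a = 7: 7+7=14, 7+8=15, 7+11=18, 7+12=19
a = 8: 8+8=16, 8+11=19, 8+12=20
a = 11: 11+11=22, 11+12=23
a = 12: 12+12=24
Distinct sums: {-10, -3, 2, 3, 4, 6, 7, 9, 10, 13, 14, 15, 16, 18, 19, 20, 22, 23, 24}
|A + A| = 19

|A + A| = 19


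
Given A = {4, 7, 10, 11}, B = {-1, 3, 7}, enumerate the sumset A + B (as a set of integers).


A + B = {a + b : a ∈ A, b ∈ B}.
Enumerate all |A|·|B| = 4·3 = 12 pairs (a, b) and collect distinct sums.
a = 4: 4+-1=3, 4+3=7, 4+7=11
a = 7: 7+-1=6, 7+3=10, 7+7=14
a = 10: 10+-1=9, 10+3=13, 10+7=17
a = 11: 11+-1=10, 11+3=14, 11+7=18
Collecting distinct sums: A + B = {3, 6, 7, 9, 10, 11, 13, 14, 17, 18}
|A + B| = 10

A + B = {3, 6, 7, 9, 10, 11, 13, 14, 17, 18}


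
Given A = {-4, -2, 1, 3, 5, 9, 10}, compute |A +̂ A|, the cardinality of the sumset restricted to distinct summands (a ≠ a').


Restricted sumset: A +̂ A = {a + a' : a ∈ A, a' ∈ A, a ≠ a'}.
Equivalently, take A + A and drop any sum 2a that is achievable ONLY as a + a for a ∈ A (i.e. sums representable only with equal summands).
Enumerate pairs (a, a') with a < a' (symmetric, so each unordered pair gives one sum; this covers all a ≠ a'):
  -4 + -2 = -6
  -4 + 1 = -3
  -4 + 3 = -1
  -4 + 5 = 1
  -4 + 9 = 5
  -4 + 10 = 6
  -2 + 1 = -1
  -2 + 3 = 1
  -2 + 5 = 3
  -2 + 9 = 7
  -2 + 10 = 8
  1 + 3 = 4
  1 + 5 = 6
  1 + 9 = 10
  1 + 10 = 11
  3 + 5 = 8
  3 + 9 = 12
  3 + 10 = 13
  5 + 9 = 14
  5 + 10 = 15
  9 + 10 = 19
Collected distinct sums: {-6, -3, -1, 1, 3, 4, 5, 6, 7, 8, 10, 11, 12, 13, 14, 15, 19}
|A +̂ A| = 17
(Reference bound: |A +̂ A| ≥ 2|A| - 3 for |A| ≥ 2, with |A| = 7 giving ≥ 11.)

|A +̂ A| = 17


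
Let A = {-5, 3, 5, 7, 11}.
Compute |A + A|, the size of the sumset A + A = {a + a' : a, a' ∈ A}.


A + A = {a + a' : a, a' ∈ A}; |A| = 5.
General bounds: 2|A| - 1 ≤ |A + A| ≤ |A|(|A|+1)/2, i.e. 9 ≤ |A + A| ≤ 15.
Lower bound 2|A|-1 is attained iff A is an arithmetic progression.
Enumerate sums a + a' for a ≤ a' (symmetric, so this suffices):
a = -5: -5+-5=-10, -5+3=-2, -5+5=0, -5+7=2, -5+11=6
a = 3: 3+3=6, 3+5=8, 3+7=10, 3+11=14
a = 5: 5+5=10, 5+7=12, 5+11=16
a = 7: 7+7=14, 7+11=18
a = 11: 11+11=22
Distinct sums: {-10, -2, 0, 2, 6, 8, 10, 12, 14, 16, 18, 22}
|A + A| = 12

|A + A| = 12


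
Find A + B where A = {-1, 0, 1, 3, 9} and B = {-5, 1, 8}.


A + B = {a + b : a ∈ A, b ∈ B}.
Enumerate all |A|·|B| = 5·3 = 15 pairs (a, b) and collect distinct sums.
a = -1: -1+-5=-6, -1+1=0, -1+8=7
a = 0: 0+-5=-5, 0+1=1, 0+8=8
a = 1: 1+-5=-4, 1+1=2, 1+8=9
a = 3: 3+-5=-2, 3+1=4, 3+8=11
a = 9: 9+-5=4, 9+1=10, 9+8=17
Collecting distinct sums: A + B = {-6, -5, -4, -2, 0, 1, 2, 4, 7, 8, 9, 10, 11, 17}
|A + B| = 14

A + B = {-6, -5, -4, -2, 0, 1, 2, 4, 7, 8, 9, 10, 11, 17}


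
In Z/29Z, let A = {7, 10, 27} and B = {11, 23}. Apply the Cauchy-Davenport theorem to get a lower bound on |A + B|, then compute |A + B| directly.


Cauchy-Davenport: |A + B| ≥ min(p, |A| + |B| - 1) for A, B nonempty in Z/pZ.
|A| = 3, |B| = 2, p = 29.
CD lower bound = min(29, 3 + 2 - 1) = min(29, 4) = 4.
Compute A + B mod 29 directly:
a = 7: 7+11=18, 7+23=1
a = 10: 10+11=21, 10+23=4
a = 27: 27+11=9, 27+23=21
A + B = {1, 4, 9, 18, 21}, so |A + B| = 5.
Verify: 5 ≥ 4? Yes ✓.

CD lower bound = 4, actual |A + B| = 5.


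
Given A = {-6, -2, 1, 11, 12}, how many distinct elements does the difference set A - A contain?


A - A = {a - a' : a, a' ∈ A}; |A| = 5.
Bounds: 2|A|-1 ≤ |A - A| ≤ |A|² - |A| + 1, i.e. 9 ≤ |A - A| ≤ 21.
Note: 0 ∈ A - A always (from a - a). The set is symmetric: if d ∈ A - A then -d ∈ A - A.
Enumerate nonzero differences d = a - a' with a > a' (then include -d):
Positive differences: {1, 3, 4, 7, 10, 11, 13, 14, 17, 18}
Full difference set: {0} ∪ (positive diffs) ∪ (negative diffs).
|A - A| = 1 + 2·10 = 21 (matches direct enumeration: 21).

|A - A| = 21


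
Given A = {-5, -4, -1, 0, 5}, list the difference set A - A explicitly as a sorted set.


A - A = {a - a' : a, a' ∈ A}.
Compute a - a' for each ordered pair (a, a'):
a = -5: -5--5=0, -5--4=-1, -5--1=-4, -5-0=-5, -5-5=-10
a = -4: -4--5=1, -4--4=0, -4--1=-3, -4-0=-4, -4-5=-9
a = -1: -1--5=4, -1--4=3, -1--1=0, -1-0=-1, -1-5=-6
a = 0: 0--5=5, 0--4=4, 0--1=1, 0-0=0, 0-5=-5
a = 5: 5--5=10, 5--4=9, 5--1=6, 5-0=5, 5-5=0
Collecting distinct values (and noting 0 appears from a-a):
A - A = {-10, -9, -6, -5, -4, -3, -1, 0, 1, 3, 4, 5, 6, 9, 10}
|A - A| = 15

A - A = {-10, -9, -6, -5, -4, -3, -1, 0, 1, 3, 4, 5, 6, 9, 10}


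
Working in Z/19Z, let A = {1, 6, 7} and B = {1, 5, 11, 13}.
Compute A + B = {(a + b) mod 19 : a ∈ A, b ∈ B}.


Work in Z/19Z: reduce every sum a + b modulo 19.
Enumerate all 12 pairs:
a = 1: 1+1=2, 1+5=6, 1+11=12, 1+13=14
a = 6: 6+1=7, 6+5=11, 6+11=17, 6+13=0
a = 7: 7+1=8, 7+5=12, 7+11=18, 7+13=1
Distinct residues collected: {0, 1, 2, 6, 7, 8, 11, 12, 14, 17, 18}
|A + B| = 11 (out of 19 total residues).

A + B = {0, 1, 2, 6, 7, 8, 11, 12, 14, 17, 18}


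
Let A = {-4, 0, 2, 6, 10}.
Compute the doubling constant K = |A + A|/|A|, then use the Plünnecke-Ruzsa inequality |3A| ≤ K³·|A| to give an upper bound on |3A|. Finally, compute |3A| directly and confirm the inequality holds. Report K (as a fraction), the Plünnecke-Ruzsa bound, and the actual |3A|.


|A| = 5.
Step 1: Compute A + A by enumerating all 25 pairs.
A + A = {-8, -4, -2, 0, 2, 4, 6, 8, 10, 12, 16, 20}, so |A + A| = 12.
Step 2: Doubling constant K = |A + A|/|A| = 12/5 = 12/5 ≈ 2.4000.
Step 3: Plünnecke-Ruzsa gives |3A| ≤ K³·|A| = (2.4000)³ · 5 ≈ 69.1200.
Step 4: Compute 3A = A + A + A directly by enumerating all triples (a,b,c) ∈ A³; |3A| = 19.
Step 5: Check 19 ≤ 69.1200? Yes ✓.

K = 12/5, Plünnecke-Ruzsa bound K³|A| ≈ 69.1200, |3A| = 19, inequality holds.


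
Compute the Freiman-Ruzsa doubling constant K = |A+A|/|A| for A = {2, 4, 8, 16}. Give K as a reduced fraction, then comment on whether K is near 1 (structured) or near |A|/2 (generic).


|A| = 4.
Compute A + A by enumerating all 16 pairs.
A + A = {4, 6, 8, 10, 12, 16, 18, 20, 24, 32}, so |A + A| = 10.
K = |A + A| / |A| = 10/4 = 5/2 ≈ 2.5000.
Reference: AP of size 4 gives K = 7/4 ≈ 1.7500; a fully generic set of size 4 gives K ≈ 2.5000.

|A| = 4, |A + A| = 10, K = 10/4 = 5/2.


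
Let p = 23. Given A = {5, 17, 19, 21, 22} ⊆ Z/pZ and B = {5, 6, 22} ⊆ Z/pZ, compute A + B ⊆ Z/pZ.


Work in Z/23Z: reduce every sum a + b modulo 23.
Enumerate all 15 pairs:
a = 5: 5+5=10, 5+6=11, 5+22=4
a = 17: 17+5=22, 17+6=0, 17+22=16
a = 19: 19+5=1, 19+6=2, 19+22=18
a = 21: 21+5=3, 21+6=4, 21+22=20
a = 22: 22+5=4, 22+6=5, 22+22=21
Distinct residues collected: {0, 1, 2, 3, 4, 5, 10, 11, 16, 18, 20, 21, 22}
|A + B| = 13 (out of 23 total residues).

A + B = {0, 1, 2, 3, 4, 5, 10, 11, 16, 18, 20, 21, 22}


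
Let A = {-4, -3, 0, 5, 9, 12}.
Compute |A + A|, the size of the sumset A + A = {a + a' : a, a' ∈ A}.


A + A = {a + a' : a, a' ∈ A}; |A| = 6.
General bounds: 2|A| - 1 ≤ |A + A| ≤ |A|(|A|+1)/2, i.e. 11 ≤ |A + A| ≤ 21.
Lower bound 2|A|-1 is attained iff A is an arithmetic progression.
Enumerate sums a + a' for a ≤ a' (symmetric, so this suffices):
a = -4: -4+-4=-8, -4+-3=-7, -4+0=-4, -4+5=1, -4+9=5, -4+12=8
a = -3: -3+-3=-6, -3+0=-3, -3+5=2, -3+9=6, -3+12=9
a = 0: 0+0=0, 0+5=5, 0+9=9, 0+12=12
a = 5: 5+5=10, 5+9=14, 5+12=17
a = 9: 9+9=18, 9+12=21
a = 12: 12+12=24
Distinct sums: {-8, -7, -6, -4, -3, 0, 1, 2, 5, 6, 8, 9, 10, 12, 14, 17, 18, 21, 24}
|A + A| = 19

|A + A| = 19


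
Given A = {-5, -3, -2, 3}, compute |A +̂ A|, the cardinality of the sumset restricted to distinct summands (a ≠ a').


Restricted sumset: A +̂ A = {a + a' : a ∈ A, a' ∈ A, a ≠ a'}.
Equivalently, take A + A and drop any sum 2a that is achievable ONLY as a + a for a ∈ A (i.e. sums representable only with equal summands).
Enumerate pairs (a, a') with a < a' (symmetric, so each unordered pair gives one sum; this covers all a ≠ a'):
  -5 + -3 = -8
  -5 + -2 = -7
  -5 + 3 = -2
  -3 + -2 = -5
  -3 + 3 = 0
  -2 + 3 = 1
Collected distinct sums: {-8, -7, -5, -2, 0, 1}
|A +̂ A| = 6
(Reference bound: |A +̂ A| ≥ 2|A| - 3 for |A| ≥ 2, with |A| = 4 giving ≥ 5.)

|A +̂ A| = 6


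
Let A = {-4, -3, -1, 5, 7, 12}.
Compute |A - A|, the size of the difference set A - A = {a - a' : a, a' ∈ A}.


A - A = {a - a' : a, a' ∈ A}; |A| = 6.
Bounds: 2|A|-1 ≤ |A - A| ≤ |A|² - |A| + 1, i.e. 11 ≤ |A - A| ≤ 31.
Note: 0 ∈ A - A always (from a - a). The set is symmetric: if d ∈ A - A then -d ∈ A - A.
Enumerate nonzero differences d = a - a' with a > a' (then include -d):
Positive differences: {1, 2, 3, 5, 6, 7, 8, 9, 10, 11, 13, 15, 16}
Full difference set: {0} ∪ (positive diffs) ∪ (negative diffs).
|A - A| = 1 + 2·13 = 27 (matches direct enumeration: 27).

|A - A| = 27


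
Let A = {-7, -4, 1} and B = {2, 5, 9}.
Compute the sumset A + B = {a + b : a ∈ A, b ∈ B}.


A + B = {a + b : a ∈ A, b ∈ B}.
Enumerate all |A|·|B| = 3·3 = 9 pairs (a, b) and collect distinct sums.
a = -7: -7+2=-5, -7+5=-2, -7+9=2
a = -4: -4+2=-2, -4+5=1, -4+9=5
a = 1: 1+2=3, 1+5=6, 1+9=10
Collecting distinct sums: A + B = {-5, -2, 1, 2, 3, 5, 6, 10}
|A + B| = 8

A + B = {-5, -2, 1, 2, 3, 5, 6, 10}


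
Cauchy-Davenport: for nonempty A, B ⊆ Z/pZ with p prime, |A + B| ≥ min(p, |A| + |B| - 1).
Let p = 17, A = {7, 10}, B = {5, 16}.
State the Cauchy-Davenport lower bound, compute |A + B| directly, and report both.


Cauchy-Davenport: |A + B| ≥ min(p, |A| + |B| - 1) for A, B nonempty in Z/pZ.
|A| = 2, |B| = 2, p = 17.
CD lower bound = min(17, 2 + 2 - 1) = min(17, 3) = 3.
Compute A + B mod 17 directly:
a = 7: 7+5=12, 7+16=6
a = 10: 10+5=15, 10+16=9
A + B = {6, 9, 12, 15}, so |A + B| = 4.
Verify: 4 ≥ 3? Yes ✓.

CD lower bound = 3, actual |A + B| = 4.


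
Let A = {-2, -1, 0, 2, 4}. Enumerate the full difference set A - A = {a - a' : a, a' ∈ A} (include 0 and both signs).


A - A = {a - a' : a, a' ∈ A}.
Compute a - a' for each ordered pair (a, a'):
a = -2: -2--2=0, -2--1=-1, -2-0=-2, -2-2=-4, -2-4=-6
a = -1: -1--2=1, -1--1=0, -1-0=-1, -1-2=-3, -1-4=-5
a = 0: 0--2=2, 0--1=1, 0-0=0, 0-2=-2, 0-4=-4
a = 2: 2--2=4, 2--1=3, 2-0=2, 2-2=0, 2-4=-2
a = 4: 4--2=6, 4--1=5, 4-0=4, 4-2=2, 4-4=0
Collecting distinct values (and noting 0 appears from a-a):
A - A = {-6, -5, -4, -3, -2, -1, 0, 1, 2, 3, 4, 5, 6}
|A - A| = 13

A - A = {-6, -5, -4, -3, -2, -1, 0, 1, 2, 3, 4, 5, 6}


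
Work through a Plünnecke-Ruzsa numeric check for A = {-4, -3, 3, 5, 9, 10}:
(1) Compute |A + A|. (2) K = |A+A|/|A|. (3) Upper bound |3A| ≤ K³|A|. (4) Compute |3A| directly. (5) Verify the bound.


|A| = 6.
Step 1: Compute A + A by enumerating all 36 pairs.
A + A = {-8, -7, -6, -1, 0, 1, 2, 5, 6, 7, 8, 10, 12, 13, 14, 15, 18, 19, 20}, so |A + A| = 19.
Step 2: Doubling constant K = |A + A|/|A| = 19/6 = 19/6 ≈ 3.1667.
Step 3: Plünnecke-Ruzsa gives |3A| ≤ K³·|A| = (3.1667)³ · 6 ≈ 190.5278.
Step 4: Compute 3A = A + A + A directly by enumerating all triples (a,b,c) ∈ A³; |3A| = 38.
Step 5: Check 38 ≤ 190.5278? Yes ✓.

K = 19/6, Plünnecke-Ruzsa bound K³|A| ≈ 190.5278, |3A| = 38, inequality holds.


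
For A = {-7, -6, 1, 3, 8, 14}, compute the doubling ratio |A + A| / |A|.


|A| = 6.
Compute A + A by enumerating all 36 pairs.
A + A = {-14, -13, -12, -6, -5, -4, -3, 1, 2, 4, 6, 7, 8, 9, 11, 15, 16, 17, 22, 28}, so |A + A| = 20.
K = |A + A| / |A| = 20/6 = 10/3 ≈ 3.3333.
Reference: AP of size 6 gives K = 11/6 ≈ 1.8333; a fully generic set of size 6 gives K ≈ 3.5000.

|A| = 6, |A + A| = 20, K = 20/6 = 10/3.


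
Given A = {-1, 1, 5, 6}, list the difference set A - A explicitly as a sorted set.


A - A = {a - a' : a, a' ∈ A}.
Compute a - a' for each ordered pair (a, a'):
a = -1: -1--1=0, -1-1=-2, -1-5=-6, -1-6=-7
a = 1: 1--1=2, 1-1=0, 1-5=-4, 1-6=-5
a = 5: 5--1=6, 5-1=4, 5-5=0, 5-6=-1
a = 6: 6--1=7, 6-1=5, 6-5=1, 6-6=0
Collecting distinct values (and noting 0 appears from a-a):
A - A = {-7, -6, -5, -4, -2, -1, 0, 1, 2, 4, 5, 6, 7}
|A - A| = 13

A - A = {-7, -6, -5, -4, -2, -1, 0, 1, 2, 4, 5, 6, 7}


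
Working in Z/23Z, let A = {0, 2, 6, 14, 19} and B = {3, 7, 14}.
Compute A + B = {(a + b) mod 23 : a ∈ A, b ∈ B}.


Work in Z/23Z: reduce every sum a + b modulo 23.
Enumerate all 15 pairs:
a = 0: 0+3=3, 0+7=7, 0+14=14
a = 2: 2+3=5, 2+7=9, 2+14=16
a = 6: 6+3=9, 6+7=13, 6+14=20
a = 14: 14+3=17, 14+7=21, 14+14=5
a = 19: 19+3=22, 19+7=3, 19+14=10
Distinct residues collected: {3, 5, 7, 9, 10, 13, 14, 16, 17, 20, 21, 22}
|A + B| = 12 (out of 23 total residues).

A + B = {3, 5, 7, 9, 10, 13, 14, 16, 17, 20, 21, 22}


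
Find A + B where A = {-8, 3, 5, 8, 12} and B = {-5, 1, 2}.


A + B = {a + b : a ∈ A, b ∈ B}.
Enumerate all |A|·|B| = 5·3 = 15 pairs (a, b) and collect distinct sums.
a = -8: -8+-5=-13, -8+1=-7, -8+2=-6
a = 3: 3+-5=-2, 3+1=4, 3+2=5
a = 5: 5+-5=0, 5+1=6, 5+2=7
a = 8: 8+-5=3, 8+1=9, 8+2=10
a = 12: 12+-5=7, 12+1=13, 12+2=14
Collecting distinct sums: A + B = {-13, -7, -6, -2, 0, 3, 4, 5, 6, 7, 9, 10, 13, 14}
|A + B| = 14

A + B = {-13, -7, -6, -2, 0, 3, 4, 5, 6, 7, 9, 10, 13, 14}


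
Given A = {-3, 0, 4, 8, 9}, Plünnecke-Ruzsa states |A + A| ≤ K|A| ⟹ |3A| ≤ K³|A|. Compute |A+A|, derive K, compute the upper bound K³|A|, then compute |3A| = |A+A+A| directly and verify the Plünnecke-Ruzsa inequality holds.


|A| = 5.
Step 1: Compute A + A by enumerating all 25 pairs.
A + A = {-6, -3, 0, 1, 4, 5, 6, 8, 9, 12, 13, 16, 17, 18}, so |A + A| = 14.
Step 2: Doubling constant K = |A + A|/|A| = 14/5 = 14/5 ≈ 2.8000.
Step 3: Plünnecke-Ruzsa gives |3A| ≤ K³·|A| = (2.8000)³ · 5 ≈ 109.7600.
Step 4: Compute 3A = A + A + A directly by enumerating all triples (a,b,c) ∈ A³; |3A| = 28.
Step 5: Check 28 ≤ 109.7600? Yes ✓.

K = 14/5, Plünnecke-Ruzsa bound K³|A| ≈ 109.7600, |3A| = 28, inequality holds.


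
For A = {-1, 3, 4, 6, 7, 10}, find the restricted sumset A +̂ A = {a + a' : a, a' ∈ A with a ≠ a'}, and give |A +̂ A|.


Restricted sumset: A +̂ A = {a + a' : a ∈ A, a' ∈ A, a ≠ a'}.
Equivalently, take A + A and drop any sum 2a that is achievable ONLY as a + a for a ∈ A (i.e. sums representable only with equal summands).
Enumerate pairs (a, a') with a < a' (symmetric, so each unordered pair gives one sum; this covers all a ≠ a'):
  -1 + 3 = 2
  -1 + 4 = 3
  -1 + 6 = 5
  -1 + 7 = 6
  -1 + 10 = 9
  3 + 4 = 7
  3 + 6 = 9
  3 + 7 = 10
  3 + 10 = 13
  4 + 6 = 10
  4 + 7 = 11
  4 + 10 = 14
  6 + 7 = 13
  6 + 10 = 16
  7 + 10 = 17
Collected distinct sums: {2, 3, 5, 6, 7, 9, 10, 11, 13, 14, 16, 17}
|A +̂ A| = 12
(Reference bound: |A +̂ A| ≥ 2|A| - 3 for |A| ≥ 2, with |A| = 6 giving ≥ 9.)

|A +̂ A| = 12


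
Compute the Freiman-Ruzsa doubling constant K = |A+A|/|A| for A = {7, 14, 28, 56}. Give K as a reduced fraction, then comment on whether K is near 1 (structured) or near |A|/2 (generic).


|A| = 4.
Compute A + A by enumerating all 16 pairs.
A + A = {14, 21, 28, 35, 42, 56, 63, 70, 84, 112}, so |A + A| = 10.
K = |A + A| / |A| = 10/4 = 5/2 ≈ 2.5000.
Reference: AP of size 4 gives K = 7/4 ≈ 1.7500; a fully generic set of size 4 gives K ≈ 2.5000.

|A| = 4, |A + A| = 10, K = 10/4 = 5/2.


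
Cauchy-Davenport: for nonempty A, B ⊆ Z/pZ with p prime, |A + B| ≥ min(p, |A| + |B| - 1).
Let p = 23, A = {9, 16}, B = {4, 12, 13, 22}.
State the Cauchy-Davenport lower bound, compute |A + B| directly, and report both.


Cauchy-Davenport: |A + B| ≥ min(p, |A| + |B| - 1) for A, B nonempty in Z/pZ.
|A| = 2, |B| = 4, p = 23.
CD lower bound = min(23, 2 + 4 - 1) = min(23, 5) = 5.
Compute A + B mod 23 directly:
a = 9: 9+4=13, 9+12=21, 9+13=22, 9+22=8
a = 16: 16+4=20, 16+12=5, 16+13=6, 16+22=15
A + B = {5, 6, 8, 13, 15, 20, 21, 22}, so |A + B| = 8.
Verify: 8 ≥ 5? Yes ✓.

CD lower bound = 5, actual |A + B| = 8.


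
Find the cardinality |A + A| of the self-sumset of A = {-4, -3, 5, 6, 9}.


A + A = {a + a' : a, a' ∈ A}; |A| = 5.
General bounds: 2|A| - 1 ≤ |A + A| ≤ |A|(|A|+1)/2, i.e. 9 ≤ |A + A| ≤ 15.
Lower bound 2|A|-1 is attained iff A is an arithmetic progression.
Enumerate sums a + a' for a ≤ a' (symmetric, so this suffices):
a = -4: -4+-4=-8, -4+-3=-7, -4+5=1, -4+6=2, -4+9=5
a = -3: -3+-3=-6, -3+5=2, -3+6=3, -3+9=6
a = 5: 5+5=10, 5+6=11, 5+9=14
a = 6: 6+6=12, 6+9=15
a = 9: 9+9=18
Distinct sums: {-8, -7, -6, 1, 2, 3, 5, 6, 10, 11, 12, 14, 15, 18}
|A + A| = 14

|A + A| = 14


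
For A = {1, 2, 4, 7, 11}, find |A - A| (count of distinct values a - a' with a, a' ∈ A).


A - A = {a - a' : a, a' ∈ A}; |A| = 5.
Bounds: 2|A|-1 ≤ |A - A| ≤ |A|² - |A| + 1, i.e. 9 ≤ |A - A| ≤ 21.
Note: 0 ∈ A - A always (from a - a). The set is symmetric: if d ∈ A - A then -d ∈ A - A.
Enumerate nonzero differences d = a - a' with a > a' (then include -d):
Positive differences: {1, 2, 3, 4, 5, 6, 7, 9, 10}
Full difference set: {0} ∪ (positive diffs) ∪ (negative diffs).
|A - A| = 1 + 2·9 = 19 (matches direct enumeration: 19).

|A - A| = 19


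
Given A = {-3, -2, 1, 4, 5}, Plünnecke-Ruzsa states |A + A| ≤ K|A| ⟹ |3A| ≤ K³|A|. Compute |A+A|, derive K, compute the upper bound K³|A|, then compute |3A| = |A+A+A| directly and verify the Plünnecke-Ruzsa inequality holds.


|A| = 5.
Step 1: Compute A + A by enumerating all 25 pairs.
A + A = {-6, -5, -4, -2, -1, 1, 2, 3, 5, 6, 8, 9, 10}, so |A + A| = 13.
Step 2: Doubling constant K = |A + A|/|A| = 13/5 = 13/5 ≈ 2.6000.
Step 3: Plünnecke-Ruzsa gives |3A| ≤ K³·|A| = (2.6000)³ · 5 ≈ 87.8800.
Step 4: Compute 3A = A + A + A directly by enumerating all triples (a,b,c) ∈ A³; |3A| = 25.
Step 5: Check 25 ≤ 87.8800? Yes ✓.

K = 13/5, Plünnecke-Ruzsa bound K³|A| ≈ 87.8800, |3A| = 25, inequality holds.


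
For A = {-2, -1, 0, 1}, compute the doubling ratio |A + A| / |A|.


|A| = 4.
Compute A + A by enumerating all 16 pairs.
A + A = {-4, -3, -2, -1, 0, 1, 2}, so |A + A| = 7.
K = |A + A| / |A| = 7/4 (already in lowest terms) ≈ 1.7500.
Reference: AP of size 4 gives K = 7/4 ≈ 1.7500; a fully generic set of size 4 gives K ≈ 2.5000.

|A| = 4, |A + A| = 7, K = 7/4.


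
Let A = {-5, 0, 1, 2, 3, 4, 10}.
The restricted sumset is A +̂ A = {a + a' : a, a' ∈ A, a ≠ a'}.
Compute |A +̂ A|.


Restricted sumset: A +̂ A = {a + a' : a ∈ A, a' ∈ A, a ≠ a'}.
Equivalently, take A + A and drop any sum 2a that is achievable ONLY as a + a for a ∈ A (i.e. sums representable only with equal summands).
Enumerate pairs (a, a') with a < a' (symmetric, so each unordered pair gives one sum; this covers all a ≠ a'):
  -5 + 0 = -5
  -5 + 1 = -4
  -5 + 2 = -3
  -5 + 3 = -2
  -5 + 4 = -1
  -5 + 10 = 5
  0 + 1 = 1
  0 + 2 = 2
  0 + 3 = 3
  0 + 4 = 4
  0 + 10 = 10
  1 + 2 = 3
  1 + 3 = 4
  1 + 4 = 5
  1 + 10 = 11
  2 + 3 = 5
  2 + 4 = 6
  2 + 10 = 12
  3 + 4 = 7
  3 + 10 = 13
  4 + 10 = 14
Collected distinct sums: {-5, -4, -3, -2, -1, 1, 2, 3, 4, 5, 6, 7, 10, 11, 12, 13, 14}
|A +̂ A| = 17
(Reference bound: |A +̂ A| ≥ 2|A| - 3 for |A| ≥ 2, with |A| = 7 giving ≥ 11.)

|A +̂ A| = 17


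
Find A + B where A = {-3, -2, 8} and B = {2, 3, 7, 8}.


A + B = {a + b : a ∈ A, b ∈ B}.
Enumerate all |A|·|B| = 3·4 = 12 pairs (a, b) and collect distinct sums.
a = -3: -3+2=-1, -3+3=0, -3+7=4, -3+8=5
a = -2: -2+2=0, -2+3=1, -2+7=5, -2+8=6
a = 8: 8+2=10, 8+3=11, 8+7=15, 8+8=16
Collecting distinct sums: A + B = {-1, 0, 1, 4, 5, 6, 10, 11, 15, 16}
|A + B| = 10

A + B = {-1, 0, 1, 4, 5, 6, 10, 11, 15, 16}


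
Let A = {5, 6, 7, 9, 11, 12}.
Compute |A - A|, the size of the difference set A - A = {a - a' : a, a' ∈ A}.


A - A = {a - a' : a, a' ∈ A}; |A| = 6.
Bounds: 2|A|-1 ≤ |A - A| ≤ |A|² - |A| + 1, i.e. 11 ≤ |A - A| ≤ 31.
Note: 0 ∈ A - A always (from a - a). The set is symmetric: if d ∈ A - A then -d ∈ A - A.
Enumerate nonzero differences d = a - a' with a > a' (then include -d):
Positive differences: {1, 2, 3, 4, 5, 6, 7}
Full difference set: {0} ∪ (positive diffs) ∪ (negative diffs).
|A - A| = 1 + 2·7 = 15 (matches direct enumeration: 15).

|A - A| = 15


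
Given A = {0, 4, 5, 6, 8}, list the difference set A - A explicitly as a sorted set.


A - A = {a - a' : a, a' ∈ A}.
Compute a - a' for each ordered pair (a, a'):
a = 0: 0-0=0, 0-4=-4, 0-5=-5, 0-6=-6, 0-8=-8
a = 4: 4-0=4, 4-4=0, 4-5=-1, 4-6=-2, 4-8=-4
a = 5: 5-0=5, 5-4=1, 5-5=0, 5-6=-1, 5-8=-3
a = 6: 6-0=6, 6-4=2, 6-5=1, 6-6=0, 6-8=-2
a = 8: 8-0=8, 8-4=4, 8-5=3, 8-6=2, 8-8=0
Collecting distinct values (and noting 0 appears from a-a):
A - A = {-8, -6, -5, -4, -3, -2, -1, 0, 1, 2, 3, 4, 5, 6, 8}
|A - A| = 15

A - A = {-8, -6, -5, -4, -3, -2, -1, 0, 1, 2, 3, 4, 5, 6, 8}


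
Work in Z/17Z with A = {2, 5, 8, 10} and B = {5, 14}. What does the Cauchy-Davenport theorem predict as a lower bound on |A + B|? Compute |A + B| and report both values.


Cauchy-Davenport: |A + B| ≥ min(p, |A| + |B| - 1) for A, B nonempty in Z/pZ.
|A| = 4, |B| = 2, p = 17.
CD lower bound = min(17, 4 + 2 - 1) = min(17, 5) = 5.
Compute A + B mod 17 directly:
a = 2: 2+5=7, 2+14=16
a = 5: 5+5=10, 5+14=2
a = 8: 8+5=13, 8+14=5
a = 10: 10+5=15, 10+14=7
A + B = {2, 5, 7, 10, 13, 15, 16}, so |A + B| = 7.
Verify: 7 ≥ 5? Yes ✓.

CD lower bound = 5, actual |A + B| = 7.


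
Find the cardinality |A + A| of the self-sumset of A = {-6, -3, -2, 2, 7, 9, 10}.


A + A = {a + a' : a, a' ∈ A}; |A| = 7.
General bounds: 2|A| - 1 ≤ |A + A| ≤ |A|(|A|+1)/2, i.e. 13 ≤ |A + A| ≤ 28.
Lower bound 2|A|-1 is attained iff A is an arithmetic progression.
Enumerate sums a + a' for a ≤ a' (symmetric, so this suffices):
a = -6: -6+-6=-12, -6+-3=-9, -6+-2=-8, -6+2=-4, -6+7=1, -6+9=3, -6+10=4
a = -3: -3+-3=-6, -3+-2=-5, -3+2=-1, -3+7=4, -3+9=6, -3+10=7
a = -2: -2+-2=-4, -2+2=0, -2+7=5, -2+9=7, -2+10=8
a = 2: 2+2=4, 2+7=9, 2+9=11, 2+10=12
a = 7: 7+7=14, 7+9=16, 7+10=17
a = 9: 9+9=18, 9+10=19
a = 10: 10+10=20
Distinct sums: {-12, -9, -8, -6, -5, -4, -1, 0, 1, 3, 4, 5, 6, 7, 8, 9, 11, 12, 14, 16, 17, 18, 19, 20}
|A + A| = 24

|A + A| = 24


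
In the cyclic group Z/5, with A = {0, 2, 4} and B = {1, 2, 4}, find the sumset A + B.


Work in Z/5Z: reduce every sum a + b modulo 5.
Enumerate all 9 pairs:
a = 0: 0+1=1, 0+2=2, 0+4=4
a = 2: 2+1=3, 2+2=4, 2+4=1
a = 4: 4+1=0, 4+2=1, 4+4=3
Distinct residues collected: {0, 1, 2, 3, 4}
|A + B| = 5 (out of 5 total residues).

A + B = {0, 1, 2, 3, 4}


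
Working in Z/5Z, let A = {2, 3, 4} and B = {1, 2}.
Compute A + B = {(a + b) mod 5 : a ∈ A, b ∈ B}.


Work in Z/5Z: reduce every sum a + b modulo 5.
Enumerate all 6 pairs:
a = 2: 2+1=3, 2+2=4
a = 3: 3+1=4, 3+2=0
a = 4: 4+1=0, 4+2=1
Distinct residues collected: {0, 1, 3, 4}
|A + B| = 4 (out of 5 total residues).

A + B = {0, 1, 3, 4}


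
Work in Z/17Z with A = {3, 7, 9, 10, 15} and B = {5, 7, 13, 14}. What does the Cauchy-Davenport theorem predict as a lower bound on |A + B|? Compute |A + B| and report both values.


Cauchy-Davenport: |A + B| ≥ min(p, |A| + |B| - 1) for A, B nonempty in Z/pZ.
|A| = 5, |B| = 4, p = 17.
CD lower bound = min(17, 5 + 4 - 1) = min(17, 8) = 8.
Compute A + B mod 17 directly:
a = 3: 3+5=8, 3+7=10, 3+13=16, 3+14=0
a = 7: 7+5=12, 7+7=14, 7+13=3, 7+14=4
a = 9: 9+5=14, 9+7=16, 9+13=5, 9+14=6
a = 10: 10+5=15, 10+7=0, 10+13=6, 10+14=7
a = 15: 15+5=3, 15+7=5, 15+13=11, 15+14=12
A + B = {0, 3, 4, 5, 6, 7, 8, 10, 11, 12, 14, 15, 16}, so |A + B| = 13.
Verify: 13 ≥ 8? Yes ✓.

CD lower bound = 8, actual |A + B| = 13.


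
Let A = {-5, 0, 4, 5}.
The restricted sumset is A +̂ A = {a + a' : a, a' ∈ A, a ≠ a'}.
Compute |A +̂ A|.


Restricted sumset: A +̂ A = {a + a' : a ∈ A, a' ∈ A, a ≠ a'}.
Equivalently, take A + A and drop any sum 2a that is achievable ONLY as a + a for a ∈ A (i.e. sums representable only with equal summands).
Enumerate pairs (a, a') with a < a' (symmetric, so each unordered pair gives one sum; this covers all a ≠ a'):
  -5 + 0 = -5
  -5 + 4 = -1
  -5 + 5 = 0
  0 + 4 = 4
  0 + 5 = 5
  4 + 5 = 9
Collected distinct sums: {-5, -1, 0, 4, 5, 9}
|A +̂ A| = 6
(Reference bound: |A +̂ A| ≥ 2|A| - 3 for |A| ≥ 2, with |A| = 4 giving ≥ 5.)

|A +̂ A| = 6


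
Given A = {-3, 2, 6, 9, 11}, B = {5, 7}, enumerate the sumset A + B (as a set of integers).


A + B = {a + b : a ∈ A, b ∈ B}.
Enumerate all |A|·|B| = 5·2 = 10 pairs (a, b) and collect distinct sums.
a = -3: -3+5=2, -3+7=4
a = 2: 2+5=7, 2+7=9
a = 6: 6+5=11, 6+7=13
a = 9: 9+5=14, 9+7=16
a = 11: 11+5=16, 11+7=18
Collecting distinct sums: A + B = {2, 4, 7, 9, 11, 13, 14, 16, 18}
|A + B| = 9

A + B = {2, 4, 7, 9, 11, 13, 14, 16, 18}


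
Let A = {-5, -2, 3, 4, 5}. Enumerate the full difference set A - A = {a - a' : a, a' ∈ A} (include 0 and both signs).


A - A = {a - a' : a, a' ∈ A}.
Compute a - a' for each ordered pair (a, a'):
a = -5: -5--5=0, -5--2=-3, -5-3=-8, -5-4=-9, -5-5=-10
a = -2: -2--5=3, -2--2=0, -2-3=-5, -2-4=-6, -2-5=-7
a = 3: 3--5=8, 3--2=5, 3-3=0, 3-4=-1, 3-5=-2
a = 4: 4--5=9, 4--2=6, 4-3=1, 4-4=0, 4-5=-1
a = 5: 5--5=10, 5--2=7, 5-3=2, 5-4=1, 5-5=0
Collecting distinct values (and noting 0 appears from a-a):
A - A = {-10, -9, -8, -7, -6, -5, -3, -2, -1, 0, 1, 2, 3, 5, 6, 7, 8, 9, 10}
|A - A| = 19

A - A = {-10, -9, -8, -7, -6, -5, -3, -2, -1, 0, 1, 2, 3, 5, 6, 7, 8, 9, 10}


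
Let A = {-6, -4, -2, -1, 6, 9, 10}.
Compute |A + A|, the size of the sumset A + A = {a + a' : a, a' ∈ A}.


A + A = {a + a' : a, a' ∈ A}; |A| = 7.
General bounds: 2|A| - 1 ≤ |A + A| ≤ |A|(|A|+1)/2, i.e. 13 ≤ |A + A| ≤ 28.
Lower bound 2|A|-1 is attained iff A is an arithmetic progression.
Enumerate sums a + a' for a ≤ a' (symmetric, so this suffices):
a = -6: -6+-6=-12, -6+-4=-10, -6+-2=-8, -6+-1=-7, -6+6=0, -6+9=3, -6+10=4
a = -4: -4+-4=-8, -4+-2=-6, -4+-1=-5, -4+6=2, -4+9=5, -4+10=6
a = -2: -2+-2=-4, -2+-1=-3, -2+6=4, -2+9=7, -2+10=8
a = -1: -1+-1=-2, -1+6=5, -1+9=8, -1+10=9
a = 6: 6+6=12, 6+9=15, 6+10=16
a = 9: 9+9=18, 9+10=19
a = 10: 10+10=20
Distinct sums: {-12, -10, -8, -7, -6, -5, -4, -3, -2, 0, 2, 3, 4, 5, 6, 7, 8, 9, 12, 15, 16, 18, 19, 20}
|A + A| = 24

|A + A| = 24


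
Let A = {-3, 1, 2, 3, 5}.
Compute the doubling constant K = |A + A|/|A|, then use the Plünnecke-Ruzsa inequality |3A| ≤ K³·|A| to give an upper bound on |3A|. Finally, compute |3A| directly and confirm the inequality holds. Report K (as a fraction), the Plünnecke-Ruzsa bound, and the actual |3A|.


|A| = 5.
Step 1: Compute A + A by enumerating all 25 pairs.
A + A = {-6, -2, -1, 0, 2, 3, 4, 5, 6, 7, 8, 10}, so |A + A| = 12.
Step 2: Doubling constant K = |A + A|/|A| = 12/5 = 12/5 ≈ 2.4000.
Step 3: Plünnecke-Ruzsa gives |3A| ≤ K³·|A| = (2.4000)³ · 5 ≈ 69.1200.
Step 4: Compute 3A = A + A + A directly by enumerating all triples (a,b,c) ∈ A³; |3A| = 20.
Step 5: Check 20 ≤ 69.1200? Yes ✓.

K = 12/5, Plünnecke-Ruzsa bound K³|A| ≈ 69.1200, |3A| = 20, inequality holds.


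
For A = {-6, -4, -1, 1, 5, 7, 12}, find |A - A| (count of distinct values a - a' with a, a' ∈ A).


A - A = {a - a' : a, a' ∈ A}; |A| = 7.
Bounds: 2|A|-1 ≤ |A - A| ≤ |A|² - |A| + 1, i.e. 13 ≤ |A - A| ≤ 43.
Note: 0 ∈ A - A always (from a - a). The set is symmetric: if d ∈ A - A then -d ∈ A - A.
Enumerate nonzero differences d = a - a' with a > a' (then include -d):
Positive differences: {2, 3, 4, 5, 6, 7, 8, 9, 11, 13, 16, 18}
Full difference set: {0} ∪ (positive diffs) ∪ (negative diffs).
|A - A| = 1 + 2·12 = 25 (matches direct enumeration: 25).

|A - A| = 25


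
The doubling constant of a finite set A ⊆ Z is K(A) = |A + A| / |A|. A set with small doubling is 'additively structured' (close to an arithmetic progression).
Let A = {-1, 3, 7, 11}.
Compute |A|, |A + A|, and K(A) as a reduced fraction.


|A| = 4.
Compute A + A by enumerating all 16 pairs.
A + A = {-2, 2, 6, 10, 14, 18, 22}, so |A + A| = 7.
K = |A + A| / |A| = 7/4 (already in lowest terms) ≈ 1.7500.
Reference: AP of size 4 gives K = 7/4 ≈ 1.7500; a fully generic set of size 4 gives K ≈ 2.5000.

|A| = 4, |A + A| = 7, K = 7/4.


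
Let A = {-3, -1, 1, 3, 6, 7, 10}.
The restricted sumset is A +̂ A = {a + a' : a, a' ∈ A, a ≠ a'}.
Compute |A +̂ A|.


Restricted sumset: A +̂ A = {a + a' : a ∈ A, a' ∈ A, a ≠ a'}.
Equivalently, take A + A and drop any sum 2a that is achievable ONLY as a + a for a ∈ A (i.e. sums representable only with equal summands).
Enumerate pairs (a, a') with a < a' (symmetric, so each unordered pair gives one sum; this covers all a ≠ a'):
  -3 + -1 = -4
  -3 + 1 = -2
  -3 + 3 = 0
  -3 + 6 = 3
  -3 + 7 = 4
  -3 + 10 = 7
  -1 + 1 = 0
  -1 + 3 = 2
  -1 + 6 = 5
  -1 + 7 = 6
  -1 + 10 = 9
  1 + 3 = 4
  1 + 6 = 7
  1 + 7 = 8
  1 + 10 = 11
  3 + 6 = 9
  3 + 7 = 10
  3 + 10 = 13
  6 + 7 = 13
  6 + 10 = 16
  7 + 10 = 17
Collected distinct sums: {-4, -2, 0, 2, 3, 4, 5, 6, 7, 8, 9, 10, 11, 13, 16, 17}
|A +̂ A| = 16
(Reference bound: |A +̂ A| ≥ 2|A| - 3 for |A| ≥ 2, with |A| = 7 giving ≥ 11.)

|A +̂ A| = 16


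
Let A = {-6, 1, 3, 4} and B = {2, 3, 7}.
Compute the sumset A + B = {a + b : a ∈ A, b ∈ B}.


A + B = {a + b : a ∈ A, b ∈ B}.
Enumerate all |A|·|B| = 4·3 = 12 pairs (a, b) and collect distinct sums.
a = -6: -6+2=-4, -6+3=-3, -6+7=1
a = 1: 1+2=3, 1+3=4, 1+7=8
a = 3: 3+2=5, 3+3=6, 3+7=10
a = 4: 4+2=6, 4+3=7, 4+7=11
Collecting distinct sums: A + B = {-4, -3, 1, 3, 4, 5, 6, 7, 8, 10, 11}
|A + B| = 11

A + B = {-4, -3, 1, 3, 4, 5, 6, 7, 8, 10, 11}


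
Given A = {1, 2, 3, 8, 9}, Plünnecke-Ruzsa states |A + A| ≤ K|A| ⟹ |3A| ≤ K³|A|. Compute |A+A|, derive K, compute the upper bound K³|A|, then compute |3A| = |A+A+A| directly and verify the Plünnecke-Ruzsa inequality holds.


|A| = 5.
Step 1: Compute A + A by enumerating all 25 pairs.
A + A = {2, 3, 4, 5, 6, 9, 10, 11, 12, 16, 17, 18}, so |A + A| = 12.
Step 2: Doubling constant K = |A + A|/|A| = 12/5 = 12/5 ≈ 2.4000.
Step 3: Plünnecke-Ruzsa gives |3A| ≤ K³·|A| = (2.4000)³ · 5 ≈ 69.1200.
Step 4: Compute 3A = A + A + A directly by enumerating all triples (a,b,c) ∈ A³; |3A| = 22.
Step 5: Check 22 ≤ 69.1200? Yes ✓.

K = 12/5, Plünnecke-Ruzsa bound K³|A| ≈ 69.1200, |3A| = 22, inequality holds.


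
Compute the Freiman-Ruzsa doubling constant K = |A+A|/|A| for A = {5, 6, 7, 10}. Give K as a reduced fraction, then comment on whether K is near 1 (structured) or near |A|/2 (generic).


|A| = 4.
Compute A + A by enumerating all 16 pairs.
A + A = {10, 11, 12, 13, 14, 15, 16, 17, 20}, so |A + A| = 9.
K = |A + A| / |A| = 9/4 (already in lowest terms) ≈ 2.2500.
Reference: AP of size 4 gives K = 7/4 ≈ 1.7500; a fully generic set of size 4 gives K ≈ 2.5000.

|A| = 4, |A + A| = 9, K = 9/4.


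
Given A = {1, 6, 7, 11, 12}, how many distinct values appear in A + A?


A + A = {a + a' : a, a' ∈ A}; |A| = 5.
General bounds: 2|A| - 1 ≤ |A + A| ≤ |A|(|A|+1)/2, i.e. 9 ≤ |A + A| ≤ 15.
Lower bound 2|A|-1 is attained iff A is an arithmetic progression.
Enumerate sums a + a' for a ≤ a' (symmetric, so this suffices):
a = 1: 1+1=2, 1+6=7, 1+7=8, 1+11=12, 1+12=13
a = 6: 6+6=12, 6+7=13, 6+11=17, 6+12=18
a = 7: 7+7=14, 7+11=18, 7+12=19
a = 11: 11+11=22, 11+12=23
a = 12: 12+12=24
Distinct sums: {2, 7, 8, 12, 13, 14, 17, 18, 19, 22, 23, 24}
|A + A| = 12

|A + A| = 12


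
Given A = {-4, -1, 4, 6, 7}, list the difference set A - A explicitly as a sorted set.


A - A = {a - a' : a, a' ∈ A}.
Compute a - a' for each ordered pair (a, a'):
a = -4: -4--4=0, -4--1=-3, -4-4=-8, -4-6=-10, -4-7=-11
a = -1: -1--4=3, -1--1=0, -1-4=-5, -1-6=-7, -1-7=-8
a = 4: 4--4=8, 4--1=5, 4-4=0, 4-6=-2, 4-7=-3
a = 6: 6--4=10, 6--1=7, 6-4=2, 6-6=0, 6-7=-1
a = 7: 7--4=11, 7--1=8, 7-4=3, 7-6=1, 7-7=0
Collecting distinct values (and noting 0 appears from a-a):
A - A = {-11, -10, -8, -7, -5, -3, -2, -1, 0, 1, 2, 3, 5, 7, 8, 10, 11}
|A - A| = 17

A - A = {-11, -10, -8, -7, -5, -3, -2, -1, 0, 1, 2, 3, 5, 7, 8, 10, 11}


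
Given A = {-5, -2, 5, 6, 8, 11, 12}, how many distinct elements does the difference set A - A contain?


A - A = {a - a' : a, a' ∈ A}; |A| = 7.
Bounds: 2|A|-1 ≤ |A - A| ≤ |A|² - |A| + 1, i.e. 13 ≤ |A - A| ≤ 43.
Note: 0 ∈ A - A always (from a - a). The set is symmetric: if d ∈ A - A then -d ∈ A - A.
Enumerate nonzero differences d = a - a' with a > a' (then include -d):
Positive differences: {1, 2, 3, 4, 5, 6, 7, 8, 10, 11, 13, 14, 16, 17}
Full difference set: {0} ∪ (positive diffs) ∪ (negative diffs).
|A - A| = 1 + 2·14 = 29 (matches direct enumeration: 29).

|A - A| = 29


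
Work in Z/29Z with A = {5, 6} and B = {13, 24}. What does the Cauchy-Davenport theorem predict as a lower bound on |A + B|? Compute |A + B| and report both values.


Cauchy-Davenport: |A + B| ≥ min(p, |A| + |B| - 1) for A, B nonempty in Z/pZ.
|A| = 2, |B| = 2, p = 29.
CD lower bound = min(29, 2 + 2 - 1) = min(29, 3) = 3.
Compute A + B mod 29 directly:
a = 5: 5+13=18, 5+24=0
a = 6: 6+13=19, 6+24=1
A + B = {0, 1, 18, 19}, so |A + B| = 4.
Verify: 4 ≥ 3? Yes ✓.

CD lower bound = 3, actual |A + B| = 4.


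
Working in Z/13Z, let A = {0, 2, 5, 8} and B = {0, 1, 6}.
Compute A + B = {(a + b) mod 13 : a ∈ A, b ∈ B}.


Work in Z/13Z: reduce every sum a + b modulo 13.
Enumerate all 12 pairs:
a = 0: 0+0=0, 0+1=1, 0+6=6
a = 2: 2+0=2, 2+1=3, 2+6=8
a = 5: 5+0=5, 5+1=6, 5+6=11
a = 8: 8+0=8, 8+1=9, 8+6=1
Distinct residues collected: {0, 1, 2, 3, 5, 6, 8, 9, 11}
|A + B| = 9 (out of 13 total residues).

A + B = {0, 1, 2, 3, 5, 6, 8, 9, 11}


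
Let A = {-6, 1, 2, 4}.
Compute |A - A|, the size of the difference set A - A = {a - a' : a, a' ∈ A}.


A - A = {a - a' : a, a' ∈ A}; |A| = 4.
Bounds: 2|A|-1 ≤ |A - A| ≤ |A|² - |A| + 1, i.e. 7 ≤ |A - A| ≤ 13.
Note: 0 ∈ A - A always (from a - a). The set is symmetric: if d ∈ A - A then -d ∈ A - A.
Enumerate nonzero differences d = a - a' with a > a' (then include -d):
Positive differences: {1, 2, 3, 7, 8, 10}
Full difference set: {0} ∪ (positive diffs) ∪ (negative diffs).
|A - A| = 1 + 2·6 = 13 (matches direct enumeration: 13).

|A - A| = 13


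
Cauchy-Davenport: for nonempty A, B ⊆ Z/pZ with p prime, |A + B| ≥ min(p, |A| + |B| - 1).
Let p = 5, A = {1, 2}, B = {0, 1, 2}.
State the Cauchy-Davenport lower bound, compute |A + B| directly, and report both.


Cauchy-Davenport: |A + B| ≥ min(p, |A| + |B| - 1) for A, B nonempty in Z/pZ.
|A| = 2, |B| = 3, p = 5.
CD lower bound = min(5, 2 + 3 - 1) = min(5, 4) = 4.
Compute A + B mod 5 directly:
a = 1: 1+0=1, 1+1=2, 1+2=3
a = 2: 2+0=2, 2+1=3, 2+2=4
A + B = {1, 2, 3, 4}, so |A + B| = 4.
Verify: 4 ≥ 4? Yes ✓.

CD lower bound = 4, actual |A + B| = 4.


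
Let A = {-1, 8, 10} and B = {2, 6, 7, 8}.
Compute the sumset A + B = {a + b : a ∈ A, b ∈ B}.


A + B = {a + b : a ∈ A, b ∈ B}.
Enumerate all |A|·|B| = 3·4 = 12 pairs (a, b) and collect distinct sums.
a = -1: -1+2=1, -1+6=5, -1+7=6, -1+8=7
a = 8: 8+2=10, 8+6=14, 8+7=15, 8+8=16
a = 10: 10+2=12, 10+6=16, 10+7=17, 10+8=18
Collecting distinct sums: A + B = {1, 5, 6, 7, 10, 12, 14, 15, 16, 17, 18}
|A + B| = 11

A + B = {1, 5, 6, 7, 10, 12, 14, 15, 16, 17, 18}


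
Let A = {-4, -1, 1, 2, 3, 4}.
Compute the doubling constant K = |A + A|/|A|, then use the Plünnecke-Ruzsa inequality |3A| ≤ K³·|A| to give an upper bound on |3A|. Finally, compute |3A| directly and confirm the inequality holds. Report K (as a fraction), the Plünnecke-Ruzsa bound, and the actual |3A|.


|A| = 6.
Step 1: Compute A + A by enumerating all 36 pairs.
A + A = {-8, -5, -3, -2, -1, 0, 1, 2, 3, 4, 5, 6, 7, 8}, so |A + A| = 14.
Step 2: Doubling constant K = |A + A|/|A| = 14/6 = 14/6 ≈ 2.3333.
Step 3: Plünnecke-Ruzsa gives |3A| ≤ K³·|A| = (2.3333)³ · 6 ≈ 76.2222.
Step 4: Compute 3A = A + A + A directly by enumerating all triples (a,b,c) ∈ A³; |3A| = 22.
Step 5: Check 22 ≤ 76.2222? Yes ✓.

K = 14/6, Plünnecke-Ruzsa bound K³|A| ≈ 76.2222, |3A| = 22, inequality holds.
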